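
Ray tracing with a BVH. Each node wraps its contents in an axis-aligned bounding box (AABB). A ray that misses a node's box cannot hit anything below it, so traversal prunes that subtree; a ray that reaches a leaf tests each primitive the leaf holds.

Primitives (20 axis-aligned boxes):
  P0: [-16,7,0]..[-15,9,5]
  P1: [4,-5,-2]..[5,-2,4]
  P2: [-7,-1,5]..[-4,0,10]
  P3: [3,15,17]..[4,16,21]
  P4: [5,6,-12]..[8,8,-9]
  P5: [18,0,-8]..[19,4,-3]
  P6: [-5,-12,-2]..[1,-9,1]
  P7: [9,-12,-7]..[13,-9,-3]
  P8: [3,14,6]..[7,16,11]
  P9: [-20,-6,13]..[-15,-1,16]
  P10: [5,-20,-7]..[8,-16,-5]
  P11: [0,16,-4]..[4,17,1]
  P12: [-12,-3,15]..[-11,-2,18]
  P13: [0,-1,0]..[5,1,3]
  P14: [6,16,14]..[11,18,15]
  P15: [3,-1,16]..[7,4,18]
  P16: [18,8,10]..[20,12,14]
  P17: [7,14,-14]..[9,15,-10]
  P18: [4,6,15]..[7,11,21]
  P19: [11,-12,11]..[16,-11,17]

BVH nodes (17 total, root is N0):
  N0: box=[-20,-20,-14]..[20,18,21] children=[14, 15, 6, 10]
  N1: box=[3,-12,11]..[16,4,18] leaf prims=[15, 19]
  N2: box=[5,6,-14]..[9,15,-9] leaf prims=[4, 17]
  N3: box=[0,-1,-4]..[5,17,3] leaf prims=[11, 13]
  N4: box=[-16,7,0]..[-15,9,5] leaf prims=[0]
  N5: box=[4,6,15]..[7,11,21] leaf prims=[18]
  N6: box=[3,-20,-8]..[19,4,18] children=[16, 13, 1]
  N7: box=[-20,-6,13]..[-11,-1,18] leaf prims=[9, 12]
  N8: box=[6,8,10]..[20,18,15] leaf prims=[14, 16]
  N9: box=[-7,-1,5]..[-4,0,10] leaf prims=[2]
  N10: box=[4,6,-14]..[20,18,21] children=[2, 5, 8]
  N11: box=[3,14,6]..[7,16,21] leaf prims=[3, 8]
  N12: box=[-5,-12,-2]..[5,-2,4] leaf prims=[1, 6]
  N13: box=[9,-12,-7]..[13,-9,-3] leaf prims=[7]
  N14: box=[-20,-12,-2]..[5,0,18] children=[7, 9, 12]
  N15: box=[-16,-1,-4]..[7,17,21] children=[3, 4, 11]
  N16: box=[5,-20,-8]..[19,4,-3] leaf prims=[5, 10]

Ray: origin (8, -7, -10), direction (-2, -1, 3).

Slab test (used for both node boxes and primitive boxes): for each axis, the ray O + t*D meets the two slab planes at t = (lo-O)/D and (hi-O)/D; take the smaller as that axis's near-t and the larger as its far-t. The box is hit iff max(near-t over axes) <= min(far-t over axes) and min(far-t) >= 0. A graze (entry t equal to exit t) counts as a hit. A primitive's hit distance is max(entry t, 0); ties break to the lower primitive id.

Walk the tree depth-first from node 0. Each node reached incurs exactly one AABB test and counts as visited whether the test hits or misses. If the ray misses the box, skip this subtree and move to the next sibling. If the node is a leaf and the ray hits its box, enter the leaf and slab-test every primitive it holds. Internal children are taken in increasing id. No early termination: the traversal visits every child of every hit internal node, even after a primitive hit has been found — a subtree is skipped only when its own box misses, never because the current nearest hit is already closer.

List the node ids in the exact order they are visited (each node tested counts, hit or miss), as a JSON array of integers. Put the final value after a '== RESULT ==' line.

Traverse from the root:
N0 x:[-6,14] y:[-25,13] z:[-4/3,31/3] -> hit [-4/3,31/3], descend [6, 10, 14, 15]
  N6 x:[-11/2,5/2] y:[-11,13] z:[2/3,28/3] -> hit [2/3,5/2], descend [1, 13, 16]
    N1 x:[-4,5/2] y:[-11,5] z:[7,28/3] -> miss, prune
    N13 x:[-5/2,-1/2] y:[2,5] z:[1,7/3] -> miss, prune
    N16 x:[-11/2,3/2] y:[-11,13] z:[2/3,7/3] -> hit [2/3,3/2] leaf, test {P5(miss), P10(miss)}
  N10 x:[-6,2] y:[-25,-13] z:[-4/3,31/3] -> miss, prune
  N14 x:[3/2,14] y:[-7,5] z:[8/3,28/3] -> hit [8/3,5], descend [7, 9, 12]
    N7 x:[19/2,14] y:[-6,-1] z:[23/3,28/3] -> miss, prune
    N9 x:[6,15/2] y:[-7,-6] z:[5,20/3] -> miss, prune
    N12 x:[3/2,13/2] y:[-5,5] z:[8/3,14/3] -> hit [8/3,14/3] leaf, test {P1(miss), P6@t=7/2}
  N15 x:[1/2,12] y:[-24,-6] z:[2,31/3] -> miss, prune

Visited [0, 6, 1, 13, 16, 10, 14, 7, 9, 12, 15]. Tests: 11 box, 2 leaf. Nearest: P6.

== RESULT ==
[0, 6, 1, 13, 16, 10, 14, 7, 9, 12, 15]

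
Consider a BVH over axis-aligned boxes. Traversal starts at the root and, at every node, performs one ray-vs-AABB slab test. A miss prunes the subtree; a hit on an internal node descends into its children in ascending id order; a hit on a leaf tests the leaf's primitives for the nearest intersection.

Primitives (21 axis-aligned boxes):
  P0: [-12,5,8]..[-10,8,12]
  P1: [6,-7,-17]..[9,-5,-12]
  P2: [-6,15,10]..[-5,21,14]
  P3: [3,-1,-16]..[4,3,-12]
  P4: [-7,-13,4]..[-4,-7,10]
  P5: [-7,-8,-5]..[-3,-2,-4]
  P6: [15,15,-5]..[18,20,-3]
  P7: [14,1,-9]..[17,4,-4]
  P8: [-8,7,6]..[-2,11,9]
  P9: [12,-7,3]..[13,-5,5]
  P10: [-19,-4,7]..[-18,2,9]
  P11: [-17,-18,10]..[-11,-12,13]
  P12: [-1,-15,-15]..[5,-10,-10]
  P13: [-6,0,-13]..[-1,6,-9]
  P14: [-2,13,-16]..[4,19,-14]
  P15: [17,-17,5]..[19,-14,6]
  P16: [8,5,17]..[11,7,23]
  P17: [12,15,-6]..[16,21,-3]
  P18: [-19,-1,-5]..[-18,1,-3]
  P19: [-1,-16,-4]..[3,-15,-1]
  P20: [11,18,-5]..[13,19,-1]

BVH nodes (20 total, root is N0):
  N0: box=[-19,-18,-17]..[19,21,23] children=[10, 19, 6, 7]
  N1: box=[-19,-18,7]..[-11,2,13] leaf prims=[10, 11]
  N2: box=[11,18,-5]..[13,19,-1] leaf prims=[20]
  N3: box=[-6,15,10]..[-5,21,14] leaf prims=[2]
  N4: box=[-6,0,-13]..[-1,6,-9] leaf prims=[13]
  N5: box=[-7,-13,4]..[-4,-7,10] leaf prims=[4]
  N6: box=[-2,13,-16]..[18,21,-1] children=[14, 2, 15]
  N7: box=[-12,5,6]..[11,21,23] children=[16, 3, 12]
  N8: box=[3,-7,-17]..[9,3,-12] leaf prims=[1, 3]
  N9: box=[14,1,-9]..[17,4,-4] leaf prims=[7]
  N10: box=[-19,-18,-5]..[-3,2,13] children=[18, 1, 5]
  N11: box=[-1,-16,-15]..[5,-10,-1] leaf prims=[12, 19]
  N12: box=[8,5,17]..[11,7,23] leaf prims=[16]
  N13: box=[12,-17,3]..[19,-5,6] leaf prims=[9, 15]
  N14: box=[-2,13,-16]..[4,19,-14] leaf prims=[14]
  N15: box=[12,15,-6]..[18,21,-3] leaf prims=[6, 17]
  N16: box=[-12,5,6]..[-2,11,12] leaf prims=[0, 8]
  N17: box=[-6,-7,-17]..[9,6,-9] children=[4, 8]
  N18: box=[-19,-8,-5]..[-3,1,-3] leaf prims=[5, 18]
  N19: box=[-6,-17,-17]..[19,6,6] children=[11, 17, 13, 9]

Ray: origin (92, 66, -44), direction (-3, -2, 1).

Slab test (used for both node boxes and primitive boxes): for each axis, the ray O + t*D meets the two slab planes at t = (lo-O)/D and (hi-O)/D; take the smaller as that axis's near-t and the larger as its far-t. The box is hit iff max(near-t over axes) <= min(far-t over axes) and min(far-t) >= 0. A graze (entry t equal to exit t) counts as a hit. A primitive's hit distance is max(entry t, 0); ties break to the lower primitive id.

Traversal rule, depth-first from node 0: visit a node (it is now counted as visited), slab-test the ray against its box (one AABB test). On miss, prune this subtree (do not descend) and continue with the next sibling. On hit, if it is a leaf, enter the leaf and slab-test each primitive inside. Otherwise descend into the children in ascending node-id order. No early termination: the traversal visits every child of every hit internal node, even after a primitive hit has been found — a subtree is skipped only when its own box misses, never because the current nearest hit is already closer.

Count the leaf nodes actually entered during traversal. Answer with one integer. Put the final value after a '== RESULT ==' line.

Trace the traversal:
N0 x:[73/3,37] y:[45/2,42] z:[27,67] -> hit [27,37], descend [6, 7, 10, 19]
  N6 x:[74/3,94/3] y:[45/2,53/2] z:[28,43] -> miss, prune
  N7 x:[27,104/3] y:[45/2,61/2] z:[50,67] -> miss, prune
  N10 x:[95/3,37] y:[32,42] z:[39,57] -> miss, prune
  N19 x:[73/3,98/3] y:[30,83/2] z:[27,50] -> hit [30,98/3], descend [9, 11, 13, 17]
    N9 x:[25,26] y:[31,65/2] z:[35,40] -> miss, prune
    N11 x:[29,31] y:[38,41] z:[29,43] -> miss, prune
    N13 x:[73/3,80/3] y:[71/2,83/2] z:[47,50] -> miss, prune
    N17 x:[83/3,98/3] y:[30,73/2] z:[27,35] -> hit [30,98/3], descend [4, 8]
      N4 x:[31,98/3] y:[30,33] z:[31,35] -> hit [31,98/3] leaf, test {P13@t=31}
      N8 x:[83/3,89/3] y:[63/2,73/2] z:[27,32] -> miss, prune

Summary -> nodes [0, 6, 7, 10, 19, 9, 11, 13, 17, 4, 8]; box-tests=11; leaf-entries=1; first=P13

== RESULT ==
1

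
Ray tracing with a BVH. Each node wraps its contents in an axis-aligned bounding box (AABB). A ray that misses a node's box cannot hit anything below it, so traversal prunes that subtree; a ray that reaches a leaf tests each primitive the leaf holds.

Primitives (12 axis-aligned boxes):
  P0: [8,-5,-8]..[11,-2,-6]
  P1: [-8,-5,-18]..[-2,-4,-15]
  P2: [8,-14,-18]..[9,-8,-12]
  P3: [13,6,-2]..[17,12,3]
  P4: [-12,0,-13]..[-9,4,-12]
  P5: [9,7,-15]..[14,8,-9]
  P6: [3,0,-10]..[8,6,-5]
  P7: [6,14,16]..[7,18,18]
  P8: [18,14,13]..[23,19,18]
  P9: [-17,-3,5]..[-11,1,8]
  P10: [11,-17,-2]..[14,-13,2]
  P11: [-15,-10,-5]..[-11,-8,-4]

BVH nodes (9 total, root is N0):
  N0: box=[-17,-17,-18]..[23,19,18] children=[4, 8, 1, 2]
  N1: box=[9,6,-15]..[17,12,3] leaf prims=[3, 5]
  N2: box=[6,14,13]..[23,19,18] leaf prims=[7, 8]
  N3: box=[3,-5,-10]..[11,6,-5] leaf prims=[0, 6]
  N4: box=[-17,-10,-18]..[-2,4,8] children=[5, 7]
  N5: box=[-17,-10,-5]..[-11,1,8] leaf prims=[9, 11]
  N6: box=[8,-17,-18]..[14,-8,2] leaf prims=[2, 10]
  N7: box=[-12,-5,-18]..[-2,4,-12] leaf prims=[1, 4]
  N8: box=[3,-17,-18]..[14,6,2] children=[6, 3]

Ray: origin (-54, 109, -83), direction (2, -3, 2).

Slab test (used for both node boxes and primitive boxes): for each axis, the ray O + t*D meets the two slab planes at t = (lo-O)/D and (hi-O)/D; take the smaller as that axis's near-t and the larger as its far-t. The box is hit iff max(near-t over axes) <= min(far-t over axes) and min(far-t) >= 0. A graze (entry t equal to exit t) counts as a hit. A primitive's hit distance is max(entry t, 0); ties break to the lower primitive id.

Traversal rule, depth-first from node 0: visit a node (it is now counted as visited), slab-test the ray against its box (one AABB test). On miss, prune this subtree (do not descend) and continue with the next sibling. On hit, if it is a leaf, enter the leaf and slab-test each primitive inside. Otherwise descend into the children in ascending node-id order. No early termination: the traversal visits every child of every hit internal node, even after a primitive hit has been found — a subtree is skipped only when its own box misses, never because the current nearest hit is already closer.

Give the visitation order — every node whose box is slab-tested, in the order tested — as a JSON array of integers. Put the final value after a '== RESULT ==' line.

Traverse from the root:
N0 x:[37/2,77/2] y:[30,42] z:[65/2,101/2] -> hit [65/2,77/2], descend [1, 2, 4, 8]
  N1 x:[63/2,71/2] y:[97/3,103/3] z:[34,43] -> hit [34,103/3] leaf, test {P3(miss), P5@t=34}
  N2 x:[30,77/2] y:[30,95/3] z:[48,101/2] -> miss, prune
  N4 x:[37/2,26] y:[35,119/3] z:[65/2,91/2] -> miss, prune
  N8 x:[57/2,34] y:[103/3,42] z:[65/2,85/2] -> miss, prune

order=[0, 1, 2, 4, 8]  |boxes|=5  |leaves|=1  hit=P5

== RESULT ==
[0, 1, 2, 4, 8]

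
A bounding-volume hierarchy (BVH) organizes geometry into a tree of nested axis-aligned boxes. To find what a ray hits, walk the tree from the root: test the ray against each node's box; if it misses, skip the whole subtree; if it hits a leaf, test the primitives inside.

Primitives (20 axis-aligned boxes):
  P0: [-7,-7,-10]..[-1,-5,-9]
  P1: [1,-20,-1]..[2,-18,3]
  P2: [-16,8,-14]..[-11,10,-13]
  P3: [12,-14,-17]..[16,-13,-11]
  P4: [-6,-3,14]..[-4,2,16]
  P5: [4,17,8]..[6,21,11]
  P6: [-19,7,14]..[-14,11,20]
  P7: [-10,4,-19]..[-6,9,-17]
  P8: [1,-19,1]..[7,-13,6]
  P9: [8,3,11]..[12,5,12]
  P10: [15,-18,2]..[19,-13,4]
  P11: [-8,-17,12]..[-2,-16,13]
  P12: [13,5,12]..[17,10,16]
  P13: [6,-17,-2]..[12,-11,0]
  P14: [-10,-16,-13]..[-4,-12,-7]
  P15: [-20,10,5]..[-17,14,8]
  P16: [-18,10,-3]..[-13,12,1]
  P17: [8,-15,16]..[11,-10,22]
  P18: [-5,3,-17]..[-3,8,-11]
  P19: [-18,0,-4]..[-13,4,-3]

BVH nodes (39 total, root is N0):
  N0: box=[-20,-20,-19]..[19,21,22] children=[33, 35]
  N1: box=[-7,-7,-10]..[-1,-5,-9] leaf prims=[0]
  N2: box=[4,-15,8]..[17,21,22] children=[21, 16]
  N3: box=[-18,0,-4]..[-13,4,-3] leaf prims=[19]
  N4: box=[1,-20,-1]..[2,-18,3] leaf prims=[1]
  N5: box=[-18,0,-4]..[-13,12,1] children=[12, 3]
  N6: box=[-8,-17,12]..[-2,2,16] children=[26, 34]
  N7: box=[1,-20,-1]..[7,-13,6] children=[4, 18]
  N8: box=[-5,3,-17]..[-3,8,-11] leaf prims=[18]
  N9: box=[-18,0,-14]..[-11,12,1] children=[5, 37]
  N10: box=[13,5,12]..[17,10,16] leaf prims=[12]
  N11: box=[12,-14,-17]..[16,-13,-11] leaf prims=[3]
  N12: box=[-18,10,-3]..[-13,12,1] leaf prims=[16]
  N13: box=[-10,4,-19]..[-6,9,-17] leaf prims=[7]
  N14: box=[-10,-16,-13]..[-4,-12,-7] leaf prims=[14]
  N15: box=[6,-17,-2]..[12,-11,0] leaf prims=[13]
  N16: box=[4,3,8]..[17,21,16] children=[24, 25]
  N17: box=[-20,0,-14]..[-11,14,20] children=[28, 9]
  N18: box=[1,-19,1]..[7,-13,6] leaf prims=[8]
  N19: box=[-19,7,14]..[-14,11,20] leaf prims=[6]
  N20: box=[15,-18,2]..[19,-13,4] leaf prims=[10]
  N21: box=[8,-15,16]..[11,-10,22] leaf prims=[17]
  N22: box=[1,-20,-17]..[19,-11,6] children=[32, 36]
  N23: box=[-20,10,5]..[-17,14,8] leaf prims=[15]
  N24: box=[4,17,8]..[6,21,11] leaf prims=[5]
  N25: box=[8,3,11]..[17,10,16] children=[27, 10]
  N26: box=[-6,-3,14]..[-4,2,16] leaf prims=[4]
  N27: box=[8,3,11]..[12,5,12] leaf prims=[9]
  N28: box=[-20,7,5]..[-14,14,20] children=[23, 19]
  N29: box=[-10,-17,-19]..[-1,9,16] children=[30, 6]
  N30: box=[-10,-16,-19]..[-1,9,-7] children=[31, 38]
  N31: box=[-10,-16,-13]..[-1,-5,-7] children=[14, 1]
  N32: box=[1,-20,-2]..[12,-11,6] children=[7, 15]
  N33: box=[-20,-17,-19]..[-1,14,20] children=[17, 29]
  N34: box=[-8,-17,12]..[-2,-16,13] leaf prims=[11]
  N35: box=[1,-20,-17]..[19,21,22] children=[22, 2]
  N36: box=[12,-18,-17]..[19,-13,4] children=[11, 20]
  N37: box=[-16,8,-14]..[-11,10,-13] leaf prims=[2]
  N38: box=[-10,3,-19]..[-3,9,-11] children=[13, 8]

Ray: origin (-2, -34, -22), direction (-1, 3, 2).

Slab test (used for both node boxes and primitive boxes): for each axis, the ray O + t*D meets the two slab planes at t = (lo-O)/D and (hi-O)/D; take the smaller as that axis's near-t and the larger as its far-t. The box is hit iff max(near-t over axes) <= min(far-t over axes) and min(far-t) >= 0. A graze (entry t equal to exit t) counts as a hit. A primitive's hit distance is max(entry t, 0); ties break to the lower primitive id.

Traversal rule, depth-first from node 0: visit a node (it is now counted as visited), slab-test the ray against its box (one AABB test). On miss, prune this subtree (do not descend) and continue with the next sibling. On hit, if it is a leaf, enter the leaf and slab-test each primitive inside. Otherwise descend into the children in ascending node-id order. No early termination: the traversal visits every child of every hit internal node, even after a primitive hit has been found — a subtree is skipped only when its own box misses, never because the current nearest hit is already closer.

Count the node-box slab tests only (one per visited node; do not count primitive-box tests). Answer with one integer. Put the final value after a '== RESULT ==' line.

Traverse from the root:
N0 x:[-21,18] y:[14/3,55/3] z:[3/2,22] -> hit [14/3,18], descend [33, 35]
  N33 x:[-1,18] y:[17/3,16] z:[3/2,21] -> hit [17/3,16], descend [17, 29]
    N17 x:[9,18] y:[34/3,16] z:[4,21] -> hit [34/3,16], descend [9, 28]
      N9 x:[9,16] y:[34/3,46/3] z:[4,23/2] -> hit [34/3,23/2], descend [5, 37]
        N5 x:[11,16] y:[34/3,46/3] z:[9,23/2] -> hit [34/3,23/2], descend [3, 12]
          N3 x:[11,16] y:[34/3,38/3] z:[9,19/2] -> miss, prune
          N12 x:[11,16] y:[44/3,46/3] z:[19/2,23/2] -> miss, prune
        N37 x:[9,14] y:[14,44/3] z:[4,9/2] -> miss, prune
      N28 x:[12,18] y:[41/3,16] z:[27/2,21] -> hit [41/3,16], descend [19, 23]
        N19 x:[12,17] y:[41/3,15] z:[18,21] -> miss, prune
        N23 x:[15,18] y:[44/3,16] z:[27/2,15] -> hit [15,15] leaf, test {P15@t=15}
    N29 x:[-1,8] y:[17/3,43/3] z:[3/2,19] -> hit [17/3,8], descend [6, 30]
      N6 x:[0,6] y:[17/3,12] z:[17,19] -> miss, prune
      N30 x:[-1,8] y:[6,43/3] z:[3/2,15/2] -> hit [6,15/2], descend [31, 38]
        N31 x:[-1,8] y:[6,29/3] z:[9/2,15/2] -> hit [6,15/2], descend [1, 14]
          N1 x:[-1,5] y:[9,29/3] z:[6,13/2] -> miss, prune
          N14 x:[2,8] y:[6,22/3] z:[9/2,15/2] -> hit [6,22/3] leaf, test {P14@t=6}
        N38 x:[1,8] y:[37/3,43/3] z:[3/2,11/2] -> miss, prune
  N35 x:[-21,-3] y:[14/3,55/3] z:[5/2,22] -> miss, prune

Visited [0, 33, 17, 9, 5, 3, 12, 37, 28, 19, 23, 29, 6, 30, 31, 1, 14, 38, 35]. Tests: 19 box, 2 leaf. Nearest: P14.

== RESULT ==
19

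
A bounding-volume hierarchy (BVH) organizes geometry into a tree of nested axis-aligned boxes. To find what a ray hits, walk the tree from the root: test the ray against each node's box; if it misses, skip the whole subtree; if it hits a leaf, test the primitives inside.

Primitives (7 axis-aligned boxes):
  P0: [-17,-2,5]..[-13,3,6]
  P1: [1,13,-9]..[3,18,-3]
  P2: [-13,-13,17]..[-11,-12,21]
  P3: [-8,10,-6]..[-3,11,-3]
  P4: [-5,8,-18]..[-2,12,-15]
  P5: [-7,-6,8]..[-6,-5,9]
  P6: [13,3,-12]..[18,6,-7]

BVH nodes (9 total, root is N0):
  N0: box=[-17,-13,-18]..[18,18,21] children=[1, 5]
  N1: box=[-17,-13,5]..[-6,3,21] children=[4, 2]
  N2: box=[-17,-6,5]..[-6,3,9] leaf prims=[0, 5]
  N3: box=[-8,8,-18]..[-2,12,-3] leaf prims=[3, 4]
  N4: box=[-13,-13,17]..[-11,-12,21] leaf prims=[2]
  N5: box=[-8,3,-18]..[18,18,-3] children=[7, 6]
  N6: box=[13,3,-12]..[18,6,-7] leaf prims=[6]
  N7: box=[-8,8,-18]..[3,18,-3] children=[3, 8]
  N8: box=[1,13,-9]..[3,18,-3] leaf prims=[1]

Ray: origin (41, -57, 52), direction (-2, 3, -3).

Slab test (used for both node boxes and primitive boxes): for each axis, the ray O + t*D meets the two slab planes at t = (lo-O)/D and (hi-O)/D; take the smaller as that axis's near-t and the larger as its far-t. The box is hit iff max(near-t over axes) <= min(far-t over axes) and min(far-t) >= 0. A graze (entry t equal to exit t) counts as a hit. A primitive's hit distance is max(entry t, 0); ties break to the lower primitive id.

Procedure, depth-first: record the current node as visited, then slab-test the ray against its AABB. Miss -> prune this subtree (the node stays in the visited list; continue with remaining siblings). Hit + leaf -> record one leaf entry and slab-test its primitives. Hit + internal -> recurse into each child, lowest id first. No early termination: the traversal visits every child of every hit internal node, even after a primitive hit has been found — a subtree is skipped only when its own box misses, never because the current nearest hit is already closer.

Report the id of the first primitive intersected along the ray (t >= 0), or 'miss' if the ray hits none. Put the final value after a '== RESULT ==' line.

Walk:
N0 x:[23/2,29] y:[44/3,25] z:[31/3,70/3] -> hit [44/3,70/3], descend [1, 5]
  N1 x:[47/2,29] y:[44/3,20] z:[31/3,47/3] -> miss, prune
  N5 x:[23/2,49/2] y:[20,25] z:[55/3,70/3] -> hit [20,70/3], descend [6, 7]
    N6 x:[23/2,14] y:[20,21] z:[59/3,64/3] -> miss, prune
    N7 x:[19,49/2] y:[65/3,25] z:[55/3,70/3] -> hit [65/3,70/3], descend [3, 8]
      N3 x:[43/2,49/2] y:[65/3,23] z:[55/3,70/3] -> hit [65/3,23] leaf, test {P3(miss), P4@t=67/3}
      N8 x:[19,20] y:[70/3,25] z:[55/3,61/3] -> miss, prune

Visited [0, 1, 5, 6, 7, 3, 8]. Tests: 7 box, 1 leaf. Nearest: P4.

== RESULT ==
4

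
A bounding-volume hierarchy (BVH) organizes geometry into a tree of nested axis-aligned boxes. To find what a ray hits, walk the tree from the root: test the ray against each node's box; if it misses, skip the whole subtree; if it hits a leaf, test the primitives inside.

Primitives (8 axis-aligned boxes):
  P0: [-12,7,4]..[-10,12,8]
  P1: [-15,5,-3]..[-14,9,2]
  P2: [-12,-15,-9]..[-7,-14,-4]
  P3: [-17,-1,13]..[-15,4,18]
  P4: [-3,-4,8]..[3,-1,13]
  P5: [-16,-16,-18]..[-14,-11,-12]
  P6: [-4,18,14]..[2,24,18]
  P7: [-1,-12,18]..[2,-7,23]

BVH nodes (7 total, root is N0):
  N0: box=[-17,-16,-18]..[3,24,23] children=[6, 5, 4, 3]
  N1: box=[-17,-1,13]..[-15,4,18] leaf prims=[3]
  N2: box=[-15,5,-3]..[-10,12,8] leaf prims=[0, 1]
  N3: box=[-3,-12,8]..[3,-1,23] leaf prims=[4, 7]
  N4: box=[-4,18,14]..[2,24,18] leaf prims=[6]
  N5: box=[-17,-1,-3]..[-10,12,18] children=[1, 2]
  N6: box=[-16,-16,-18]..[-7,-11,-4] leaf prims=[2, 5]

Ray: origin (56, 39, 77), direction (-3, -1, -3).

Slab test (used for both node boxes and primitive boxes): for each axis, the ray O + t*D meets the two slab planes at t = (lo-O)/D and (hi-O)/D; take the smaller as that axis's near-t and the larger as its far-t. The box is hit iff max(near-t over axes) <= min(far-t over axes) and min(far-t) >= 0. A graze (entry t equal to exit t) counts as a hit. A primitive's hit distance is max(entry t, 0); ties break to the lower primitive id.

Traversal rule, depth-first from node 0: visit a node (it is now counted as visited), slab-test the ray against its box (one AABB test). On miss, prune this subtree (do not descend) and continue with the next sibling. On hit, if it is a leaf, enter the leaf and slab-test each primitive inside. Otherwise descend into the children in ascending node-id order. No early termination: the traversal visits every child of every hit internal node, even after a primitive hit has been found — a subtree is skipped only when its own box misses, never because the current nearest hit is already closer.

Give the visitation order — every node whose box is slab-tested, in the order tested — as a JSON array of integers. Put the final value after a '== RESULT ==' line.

Trace the traversal:
N0 x:[53/3,73/3] y:[15,55] z:[18,95/3] -> hit [18,73/3], descend [3, 4, 5, 6]
  N3 x:[53/3,59/3] y:[40,51] z:[18,23] -> miss, prune
  N4 x:[18,20] y:[15,21] z:[59/3,21] -> hit [59/3,20] leaf, test {P6@t=59/3}
  N5 x:[22,73/3] y:[27,40] z:[59/3,80/3] -> miss, prune
  N6 x:[21,24] y:[50,55] z:[27,95/3] -> miss, prune

order=[0, 3, 4, 5, 6]  |boxes|=5  |leaves|=1  hit=P6

== RESULT ==
[0, 3, 4, 5, 6]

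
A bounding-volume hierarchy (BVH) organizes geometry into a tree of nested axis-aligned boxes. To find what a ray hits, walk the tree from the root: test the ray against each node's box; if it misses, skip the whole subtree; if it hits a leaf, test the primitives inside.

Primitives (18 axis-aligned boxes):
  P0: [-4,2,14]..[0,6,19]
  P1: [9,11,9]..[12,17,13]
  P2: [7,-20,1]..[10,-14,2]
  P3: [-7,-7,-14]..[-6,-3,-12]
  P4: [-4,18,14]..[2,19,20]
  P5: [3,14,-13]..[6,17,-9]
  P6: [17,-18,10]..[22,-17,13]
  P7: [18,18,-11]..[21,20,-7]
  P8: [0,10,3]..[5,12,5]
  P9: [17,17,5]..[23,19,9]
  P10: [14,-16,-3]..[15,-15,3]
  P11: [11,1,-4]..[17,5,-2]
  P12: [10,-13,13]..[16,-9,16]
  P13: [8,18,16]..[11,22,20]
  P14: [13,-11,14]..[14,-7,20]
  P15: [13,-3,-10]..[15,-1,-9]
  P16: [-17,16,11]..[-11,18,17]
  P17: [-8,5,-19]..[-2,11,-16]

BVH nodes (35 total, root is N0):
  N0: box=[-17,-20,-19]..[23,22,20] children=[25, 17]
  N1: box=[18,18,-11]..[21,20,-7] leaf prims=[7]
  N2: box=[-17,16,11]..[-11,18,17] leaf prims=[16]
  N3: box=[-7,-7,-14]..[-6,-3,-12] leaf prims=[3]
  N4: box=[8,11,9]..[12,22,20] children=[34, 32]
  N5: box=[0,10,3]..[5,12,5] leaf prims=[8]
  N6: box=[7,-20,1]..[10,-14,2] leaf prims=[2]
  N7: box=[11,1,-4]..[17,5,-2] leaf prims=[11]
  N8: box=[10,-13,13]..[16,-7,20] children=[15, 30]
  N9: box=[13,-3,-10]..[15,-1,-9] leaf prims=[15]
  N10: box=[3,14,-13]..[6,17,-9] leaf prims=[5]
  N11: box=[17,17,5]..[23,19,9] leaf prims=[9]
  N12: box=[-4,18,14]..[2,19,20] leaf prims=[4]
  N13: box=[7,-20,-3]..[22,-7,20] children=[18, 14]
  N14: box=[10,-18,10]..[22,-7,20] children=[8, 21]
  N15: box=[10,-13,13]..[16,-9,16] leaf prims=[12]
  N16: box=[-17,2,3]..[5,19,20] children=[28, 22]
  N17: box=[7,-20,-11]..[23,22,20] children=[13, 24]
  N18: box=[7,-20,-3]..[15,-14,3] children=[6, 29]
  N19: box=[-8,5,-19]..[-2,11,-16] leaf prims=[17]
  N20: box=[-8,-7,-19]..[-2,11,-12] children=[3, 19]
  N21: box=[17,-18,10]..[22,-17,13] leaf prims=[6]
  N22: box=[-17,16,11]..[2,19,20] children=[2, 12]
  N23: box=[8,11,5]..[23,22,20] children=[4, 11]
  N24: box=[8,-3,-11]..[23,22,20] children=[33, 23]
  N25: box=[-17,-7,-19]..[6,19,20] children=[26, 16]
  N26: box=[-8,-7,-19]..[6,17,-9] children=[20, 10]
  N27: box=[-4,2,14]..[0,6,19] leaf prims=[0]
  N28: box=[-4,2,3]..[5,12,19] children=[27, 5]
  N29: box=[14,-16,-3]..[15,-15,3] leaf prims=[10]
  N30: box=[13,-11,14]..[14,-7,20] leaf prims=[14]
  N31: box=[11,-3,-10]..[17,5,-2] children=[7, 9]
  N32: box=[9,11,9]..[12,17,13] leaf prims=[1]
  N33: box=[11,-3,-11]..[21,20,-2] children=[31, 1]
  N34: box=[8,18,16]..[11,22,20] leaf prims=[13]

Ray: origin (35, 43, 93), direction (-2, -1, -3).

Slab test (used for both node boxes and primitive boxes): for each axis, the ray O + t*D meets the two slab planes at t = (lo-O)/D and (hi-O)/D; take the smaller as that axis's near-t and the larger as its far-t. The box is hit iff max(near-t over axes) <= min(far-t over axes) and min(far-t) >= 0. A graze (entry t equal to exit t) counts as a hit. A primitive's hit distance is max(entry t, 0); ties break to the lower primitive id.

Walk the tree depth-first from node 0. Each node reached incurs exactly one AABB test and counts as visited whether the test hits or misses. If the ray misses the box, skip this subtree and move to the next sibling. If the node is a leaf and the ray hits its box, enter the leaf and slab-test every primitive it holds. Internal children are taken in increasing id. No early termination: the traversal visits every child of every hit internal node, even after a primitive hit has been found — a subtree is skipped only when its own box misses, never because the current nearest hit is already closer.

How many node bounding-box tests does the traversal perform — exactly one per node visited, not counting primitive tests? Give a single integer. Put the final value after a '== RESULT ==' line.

Traverse from the root:
N0 x:[6,26] y:[21,63] z:[73/3,112/3] -> hit [73/3,26], descend [17, 25]
  N17 x:[6,14] y:[21,63] z:[73/3,104/3] -> miss, prune
  N25 x:[29/2,26] y:[24,50] z:[73/3,112/3] -> hit [73/3,26], descend [16, 26]
    N16 x:[15,26] y:[24,41] z:[73/3,30] -> hit [73/3,26], descend [22, 28]
      N22 x:[33/2,26] y:[24,27] z:[73/3,82/3] -> hit [73/3,26], descend [2, 12]
        N2 x:[23,26] y:[25,27] z:[76/3,82/3] -> hit [76/3,26] leaf, test {P16@t=76/3}
        N12 x:[33/2,39/2] y:[24,25] z:[73/3,79/3] -> miss, prune
      N28 x:[15,39/2] y:[31,41] z:[74/3,30] -> miss, prune
    N26 x:[29/2,43/2] y:[26,50] z:[34,112/3] -> miss, prune

Summary -> nodes [0, 17, 25, 16, 22, 2, 12, 28, 26]; box-tests=9; leaf-entries=1; first=P16

== RESULT ==
9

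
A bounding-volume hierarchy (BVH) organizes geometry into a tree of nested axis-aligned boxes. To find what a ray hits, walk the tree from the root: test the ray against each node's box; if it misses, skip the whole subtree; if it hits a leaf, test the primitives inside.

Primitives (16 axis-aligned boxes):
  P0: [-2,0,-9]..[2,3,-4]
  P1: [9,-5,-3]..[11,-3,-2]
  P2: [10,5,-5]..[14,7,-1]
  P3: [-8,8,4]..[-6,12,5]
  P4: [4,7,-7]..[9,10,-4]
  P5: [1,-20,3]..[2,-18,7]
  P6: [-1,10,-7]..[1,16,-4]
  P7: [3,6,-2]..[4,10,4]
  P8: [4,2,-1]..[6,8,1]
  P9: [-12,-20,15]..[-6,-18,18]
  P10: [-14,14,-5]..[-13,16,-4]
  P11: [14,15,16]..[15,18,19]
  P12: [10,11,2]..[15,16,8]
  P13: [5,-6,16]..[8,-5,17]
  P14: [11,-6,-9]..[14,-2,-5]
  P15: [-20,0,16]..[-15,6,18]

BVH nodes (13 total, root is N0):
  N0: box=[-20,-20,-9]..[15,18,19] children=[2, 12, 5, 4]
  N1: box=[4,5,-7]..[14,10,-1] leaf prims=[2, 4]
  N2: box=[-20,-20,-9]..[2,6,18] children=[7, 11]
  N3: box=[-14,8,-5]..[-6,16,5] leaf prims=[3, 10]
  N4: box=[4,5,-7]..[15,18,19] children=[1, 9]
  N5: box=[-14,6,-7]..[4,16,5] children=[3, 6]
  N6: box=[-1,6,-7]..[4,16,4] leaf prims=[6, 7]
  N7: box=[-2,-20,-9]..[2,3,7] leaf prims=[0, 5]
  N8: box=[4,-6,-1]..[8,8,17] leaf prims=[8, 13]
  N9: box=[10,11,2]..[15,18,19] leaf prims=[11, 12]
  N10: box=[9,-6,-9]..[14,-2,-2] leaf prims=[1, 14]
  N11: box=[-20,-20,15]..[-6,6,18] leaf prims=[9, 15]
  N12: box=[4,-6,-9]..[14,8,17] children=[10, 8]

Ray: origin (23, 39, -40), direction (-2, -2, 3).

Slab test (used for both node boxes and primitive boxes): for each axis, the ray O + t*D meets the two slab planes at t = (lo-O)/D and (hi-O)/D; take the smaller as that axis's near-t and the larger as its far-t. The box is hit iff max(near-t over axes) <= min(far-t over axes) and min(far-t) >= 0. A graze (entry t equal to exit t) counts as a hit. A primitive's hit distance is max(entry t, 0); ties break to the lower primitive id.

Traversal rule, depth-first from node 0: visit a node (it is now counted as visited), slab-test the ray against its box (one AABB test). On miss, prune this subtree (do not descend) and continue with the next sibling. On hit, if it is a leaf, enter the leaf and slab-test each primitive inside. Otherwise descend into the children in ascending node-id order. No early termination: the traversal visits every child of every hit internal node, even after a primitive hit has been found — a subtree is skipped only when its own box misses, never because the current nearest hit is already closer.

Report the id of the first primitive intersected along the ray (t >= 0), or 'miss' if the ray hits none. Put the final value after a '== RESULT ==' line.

Walk:
N0 x:[4,43/2] y:[21/2,59/2] z:[31/3,59/3] -> hit [21/2,59/3], descend [2, 4, 5, 12]
  N2 x:[21/2,43/2] y:[33/2,59/2] z:[31/3,58/3] -> hit [33/2,58/3], descend [7, 11]
    N7 x:[21/2,25/2] y:[18,59/2] z:[31/3,47/3] -> miss, prune
    N11 x:[29/2,43/2] y:[33/2,59/2] z:[55/3,58/3] -> hit [55/3,58/3] leaf, test {P9(miss), P15@t=19}
  N4 x:[4,19/2] y:[21/2,17] z:[11,59/3] -> miss, prune
  N5 x:[19/2,37/2] y:[23/2,33/2] z:[11,15] -> hit [23/2,15], descend [3, 6]
    N3 x:[29/2,37/2] y:[23/2,31/2] z:[35/3,15] -> hit [29/2,15] leaf, test {P3@t=44/3, P10(miss)}
    N6 x:[19/2,12] y:[23/2,33/2] z:[11,44/3] -> hit [23/2,12] leaf, test {P6@t=23/2, P7(miss)}
  N12 x:[9/2,19/2] y:[31/2,45/2] z:[31/3,19] -> miss, prune

order=[0, 2, 7, 11, 4, 5, 3, 6, 12]  |boxes|=9  |leaves|=3  hit=P6

== RESULT ==
6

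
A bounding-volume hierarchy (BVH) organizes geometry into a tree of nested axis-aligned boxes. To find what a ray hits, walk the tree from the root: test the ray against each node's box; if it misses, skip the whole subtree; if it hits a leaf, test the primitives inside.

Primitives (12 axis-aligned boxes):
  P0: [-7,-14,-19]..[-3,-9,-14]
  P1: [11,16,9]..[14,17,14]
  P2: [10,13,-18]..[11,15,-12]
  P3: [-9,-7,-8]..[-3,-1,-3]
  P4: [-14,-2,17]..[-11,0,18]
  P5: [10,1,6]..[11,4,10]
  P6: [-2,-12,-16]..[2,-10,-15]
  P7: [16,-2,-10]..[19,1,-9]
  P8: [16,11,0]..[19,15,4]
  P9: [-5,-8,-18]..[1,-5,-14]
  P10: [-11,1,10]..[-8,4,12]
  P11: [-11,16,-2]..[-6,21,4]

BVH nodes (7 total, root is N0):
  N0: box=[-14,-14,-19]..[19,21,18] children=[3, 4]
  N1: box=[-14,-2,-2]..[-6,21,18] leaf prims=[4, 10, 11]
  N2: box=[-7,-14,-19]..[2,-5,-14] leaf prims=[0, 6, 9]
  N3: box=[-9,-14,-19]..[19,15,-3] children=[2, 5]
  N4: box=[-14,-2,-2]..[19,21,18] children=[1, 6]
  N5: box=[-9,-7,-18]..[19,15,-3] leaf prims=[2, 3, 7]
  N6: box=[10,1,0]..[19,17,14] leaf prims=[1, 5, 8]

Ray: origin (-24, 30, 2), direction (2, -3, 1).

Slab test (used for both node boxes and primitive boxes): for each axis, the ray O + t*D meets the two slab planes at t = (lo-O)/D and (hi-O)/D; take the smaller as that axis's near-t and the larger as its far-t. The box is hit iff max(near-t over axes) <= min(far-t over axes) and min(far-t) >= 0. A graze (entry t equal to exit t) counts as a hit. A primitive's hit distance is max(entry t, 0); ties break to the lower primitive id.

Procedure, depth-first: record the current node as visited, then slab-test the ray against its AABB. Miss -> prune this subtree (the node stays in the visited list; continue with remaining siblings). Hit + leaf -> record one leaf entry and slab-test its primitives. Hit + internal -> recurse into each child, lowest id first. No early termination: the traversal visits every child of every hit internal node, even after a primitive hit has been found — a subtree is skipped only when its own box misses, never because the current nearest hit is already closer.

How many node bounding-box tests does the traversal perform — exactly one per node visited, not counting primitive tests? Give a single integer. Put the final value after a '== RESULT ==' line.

Traverse from the root:
N0 x:[5,43/2] y:[3,44/3] z:[-21,16] -> hit [5,44/3], descend [3, 4]
  N3 x:[15/2,43/2] y:[5,44/3] z:[-21,-5] -> miss, prune
  N4 x:[5,43/2] y:[3,32/3] z:[-4,16] -> hit [5,32/3], descend [1, 6]
    N1 x:[5,9] y:[3,32/3] z:[-4,16] -> hit [5,9] leaf, test {P4(miss), P10(miss), P11(miss)}
    N6 x:[17,43/2] y:[13/3,29/3] z:[-2,12] -> miss, prune

order=[0, 3, 4, 1, 6]  |boxes|=5  |leaves|=1  hit=miss

== RESULT ==
5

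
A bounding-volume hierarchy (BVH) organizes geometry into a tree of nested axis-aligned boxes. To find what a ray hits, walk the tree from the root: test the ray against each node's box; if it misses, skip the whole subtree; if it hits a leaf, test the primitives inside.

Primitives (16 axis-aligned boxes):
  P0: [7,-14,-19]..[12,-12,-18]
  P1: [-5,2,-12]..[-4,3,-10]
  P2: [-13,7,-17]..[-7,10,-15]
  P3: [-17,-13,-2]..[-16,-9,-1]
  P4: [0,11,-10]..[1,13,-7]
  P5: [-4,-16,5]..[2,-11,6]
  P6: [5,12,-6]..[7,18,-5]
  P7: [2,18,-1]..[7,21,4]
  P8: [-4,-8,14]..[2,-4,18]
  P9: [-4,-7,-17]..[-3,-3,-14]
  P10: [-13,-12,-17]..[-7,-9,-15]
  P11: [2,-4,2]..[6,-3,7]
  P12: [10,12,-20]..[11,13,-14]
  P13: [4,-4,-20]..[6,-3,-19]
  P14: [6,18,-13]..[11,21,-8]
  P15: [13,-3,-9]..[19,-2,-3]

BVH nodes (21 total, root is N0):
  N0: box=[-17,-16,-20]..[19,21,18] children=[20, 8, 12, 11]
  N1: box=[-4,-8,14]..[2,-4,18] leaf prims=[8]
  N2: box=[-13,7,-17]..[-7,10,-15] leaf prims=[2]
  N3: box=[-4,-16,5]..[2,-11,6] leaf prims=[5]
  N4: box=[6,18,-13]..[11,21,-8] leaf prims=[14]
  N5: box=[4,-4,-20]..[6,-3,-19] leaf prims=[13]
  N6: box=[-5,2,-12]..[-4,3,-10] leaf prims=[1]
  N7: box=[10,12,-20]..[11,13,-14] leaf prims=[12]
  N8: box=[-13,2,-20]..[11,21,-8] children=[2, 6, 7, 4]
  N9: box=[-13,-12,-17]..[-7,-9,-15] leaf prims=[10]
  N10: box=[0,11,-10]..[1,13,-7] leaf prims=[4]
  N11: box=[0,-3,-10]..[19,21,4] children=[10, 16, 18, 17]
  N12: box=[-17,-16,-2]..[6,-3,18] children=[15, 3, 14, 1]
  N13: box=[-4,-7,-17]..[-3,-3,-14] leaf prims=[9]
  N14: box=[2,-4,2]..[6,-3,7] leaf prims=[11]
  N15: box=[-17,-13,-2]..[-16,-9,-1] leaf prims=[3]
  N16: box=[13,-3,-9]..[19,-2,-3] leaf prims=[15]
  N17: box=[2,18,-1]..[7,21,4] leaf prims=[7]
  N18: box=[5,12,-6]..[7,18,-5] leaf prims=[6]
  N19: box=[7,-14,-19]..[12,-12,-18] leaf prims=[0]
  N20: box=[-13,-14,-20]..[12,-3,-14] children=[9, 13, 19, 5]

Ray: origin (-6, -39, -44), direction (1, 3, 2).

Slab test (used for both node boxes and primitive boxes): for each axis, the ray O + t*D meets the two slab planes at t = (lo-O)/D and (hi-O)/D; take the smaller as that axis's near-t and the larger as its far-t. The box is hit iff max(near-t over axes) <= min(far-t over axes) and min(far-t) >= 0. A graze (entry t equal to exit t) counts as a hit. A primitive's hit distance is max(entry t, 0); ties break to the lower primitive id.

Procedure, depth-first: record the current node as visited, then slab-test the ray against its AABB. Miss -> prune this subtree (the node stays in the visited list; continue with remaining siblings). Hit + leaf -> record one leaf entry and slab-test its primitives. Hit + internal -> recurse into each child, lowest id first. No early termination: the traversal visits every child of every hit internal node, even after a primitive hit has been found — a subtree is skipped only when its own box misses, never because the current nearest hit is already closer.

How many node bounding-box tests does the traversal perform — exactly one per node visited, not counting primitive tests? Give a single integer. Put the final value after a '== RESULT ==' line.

Trace the traversal:
N0 x:[-11,25] y:[23/3,20] z:[12,31] -> hit [12,20], descend [8, 11, 12, 20]
  N8 x:[-7,17] y:[41/3,20] z:[12,18] -> hit [41/3,17], descend [2, 4, 6, 7]
    N2 x:[-7,-1] y:[46/3,49/3] z:[27/2,29/2] -> miss, prune
    N4 x:[12,17] y:[19,20] z:[31/2,18] -> miss, prune
    N6 x:[1,2] y:[41/3,14] z:[16,17] -> miss, prune
    N7 x:[16,17] y:[17,52/3] z:[12,15] -> miss, prune
  N11 x:[6,25] y:[12,20] z:[17,24] -> hit [17,20], descend [10, 16, 17, 18]
    N10 x:[6,7] y:[50/3,52/3] z:[17,37/2] -> miss, prune
    N16 x:[19,25] y:[12,37/3] z:[35/2,41/2] -> miss, prune
    N17 x:[8,13] y:[19,20] z:[43/2,24] -> miss, prune
    N18 x:[11,13] y:[17,19] z:[19,39/2] -> miss, prune
  N12 x:[-11,12] y:[23/3,12] z:[21,31] -> miss, prune
  N20 x:[-7,18] y:[25/3,12] z:[12,15] -> hit [12,12], descend [5, 9, 13, 19]
    N5 x:[10,12] y:[35/3,12] z:[12,25/2] -> hit [12,12] leaf, test {P13@t=12}
    N9 x:[-7,-1] y:[9,10] z:[27/2,29/2] -> miss, prune
    N13 x:[2,3] y:[32/3,12] z:[27/2,15] -> miss, prune
    N19 x:[13,18] y:[25/3,9] z:[25/2,13] -> miss, prune

Summary -> nodes [0, 8, 2, 4, 6, 7, 11, 10, 16, 17, 18, 12, 20, 5, 9, 13, 19]; box-tests=17; leaf-entries=1; first=P13

== RESULT ==
17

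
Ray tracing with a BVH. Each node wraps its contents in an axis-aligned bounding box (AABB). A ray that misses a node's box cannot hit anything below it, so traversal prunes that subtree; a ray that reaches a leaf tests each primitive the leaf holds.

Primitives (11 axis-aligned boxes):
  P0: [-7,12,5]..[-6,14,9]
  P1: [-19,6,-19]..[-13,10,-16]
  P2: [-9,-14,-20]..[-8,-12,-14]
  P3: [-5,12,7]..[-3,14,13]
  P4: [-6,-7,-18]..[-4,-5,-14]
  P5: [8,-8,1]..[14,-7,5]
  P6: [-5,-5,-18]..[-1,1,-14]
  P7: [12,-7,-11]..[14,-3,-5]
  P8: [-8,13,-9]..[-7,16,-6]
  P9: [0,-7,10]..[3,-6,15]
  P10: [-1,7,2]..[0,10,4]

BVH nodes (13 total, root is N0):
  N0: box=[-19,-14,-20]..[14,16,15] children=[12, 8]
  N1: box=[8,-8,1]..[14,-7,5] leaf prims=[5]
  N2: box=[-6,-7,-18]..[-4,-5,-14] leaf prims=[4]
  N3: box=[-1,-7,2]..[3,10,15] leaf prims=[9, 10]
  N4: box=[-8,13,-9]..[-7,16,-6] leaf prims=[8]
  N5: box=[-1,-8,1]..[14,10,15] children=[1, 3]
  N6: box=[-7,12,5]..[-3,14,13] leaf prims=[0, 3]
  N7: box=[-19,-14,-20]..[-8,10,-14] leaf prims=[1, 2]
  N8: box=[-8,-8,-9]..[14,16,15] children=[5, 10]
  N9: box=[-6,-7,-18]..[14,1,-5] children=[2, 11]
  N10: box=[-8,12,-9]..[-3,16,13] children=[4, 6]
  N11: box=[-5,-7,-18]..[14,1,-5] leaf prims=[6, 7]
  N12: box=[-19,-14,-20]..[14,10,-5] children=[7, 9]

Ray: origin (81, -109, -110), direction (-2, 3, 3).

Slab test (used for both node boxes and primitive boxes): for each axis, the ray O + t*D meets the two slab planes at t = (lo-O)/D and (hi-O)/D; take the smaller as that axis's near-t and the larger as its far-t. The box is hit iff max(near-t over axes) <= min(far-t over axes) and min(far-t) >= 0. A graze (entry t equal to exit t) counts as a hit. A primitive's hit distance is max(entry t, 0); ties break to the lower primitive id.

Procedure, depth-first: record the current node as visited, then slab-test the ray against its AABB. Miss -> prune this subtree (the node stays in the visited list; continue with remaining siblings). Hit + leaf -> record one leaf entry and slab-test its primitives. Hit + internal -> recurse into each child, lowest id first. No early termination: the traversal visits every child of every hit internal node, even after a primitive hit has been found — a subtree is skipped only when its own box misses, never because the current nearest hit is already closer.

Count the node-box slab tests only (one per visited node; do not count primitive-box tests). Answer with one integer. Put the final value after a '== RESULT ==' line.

Traverse from the root:
N0 x:[67/2,50] y:[95/3,125/3] z:[30,125/3] -> hit [67/2,125/3], descend [8, 12]
  N8 x:[67/2,89/2] y:[101/3,125/3] z:[101/3,125/3] -> hit [101/3,125/3], descend [5, 10]
    N5 x:[67/2,41] y:[101/3,119/3] z:[37,125/3] -> hit [37,119/3], descend [1, 3]
      N1 x:[67/2,73/2] y:[101/3,34] z:[37,115/3] -> miss, prune
      N3 x:[39,41] y:[34,119/3] z:[112/3,125/3] -> hit [39,119/3] leaf, test {P9(miss), P10(miss)}
    N10 x:[42,89/2] y:[121/3,125/3] z:[101/3,41] -> miss, prune
  N12 x:[67/2,50] y:[95/3,119/3] z:[30,35] -> hit [67/2,35], descend [7, 9]
    N7 x:[89/2,50] y:[95/3,119/3] z:[30,32] -> miss, prune
    N9 x:[67/2,87/2] y:[34,110/3] z:[92/3,35] -> hit [34,35], descend [2, 11]
      N2 x:[85/2,87/2] y:[34,104/3] z:[92/3,32] -> miss, prune
      N11 x:[67/2,43] y:[34,110/3] z:[92/3,35] -> hit [34,35] leaf, test {P6(miss), P7@t=34}

order=[0, 8, 5, 1, 3, 10, 12, 7, 9, 2, 11]  |boxes|=11  |leaves|=2  hit=P7

== RESULT ==
11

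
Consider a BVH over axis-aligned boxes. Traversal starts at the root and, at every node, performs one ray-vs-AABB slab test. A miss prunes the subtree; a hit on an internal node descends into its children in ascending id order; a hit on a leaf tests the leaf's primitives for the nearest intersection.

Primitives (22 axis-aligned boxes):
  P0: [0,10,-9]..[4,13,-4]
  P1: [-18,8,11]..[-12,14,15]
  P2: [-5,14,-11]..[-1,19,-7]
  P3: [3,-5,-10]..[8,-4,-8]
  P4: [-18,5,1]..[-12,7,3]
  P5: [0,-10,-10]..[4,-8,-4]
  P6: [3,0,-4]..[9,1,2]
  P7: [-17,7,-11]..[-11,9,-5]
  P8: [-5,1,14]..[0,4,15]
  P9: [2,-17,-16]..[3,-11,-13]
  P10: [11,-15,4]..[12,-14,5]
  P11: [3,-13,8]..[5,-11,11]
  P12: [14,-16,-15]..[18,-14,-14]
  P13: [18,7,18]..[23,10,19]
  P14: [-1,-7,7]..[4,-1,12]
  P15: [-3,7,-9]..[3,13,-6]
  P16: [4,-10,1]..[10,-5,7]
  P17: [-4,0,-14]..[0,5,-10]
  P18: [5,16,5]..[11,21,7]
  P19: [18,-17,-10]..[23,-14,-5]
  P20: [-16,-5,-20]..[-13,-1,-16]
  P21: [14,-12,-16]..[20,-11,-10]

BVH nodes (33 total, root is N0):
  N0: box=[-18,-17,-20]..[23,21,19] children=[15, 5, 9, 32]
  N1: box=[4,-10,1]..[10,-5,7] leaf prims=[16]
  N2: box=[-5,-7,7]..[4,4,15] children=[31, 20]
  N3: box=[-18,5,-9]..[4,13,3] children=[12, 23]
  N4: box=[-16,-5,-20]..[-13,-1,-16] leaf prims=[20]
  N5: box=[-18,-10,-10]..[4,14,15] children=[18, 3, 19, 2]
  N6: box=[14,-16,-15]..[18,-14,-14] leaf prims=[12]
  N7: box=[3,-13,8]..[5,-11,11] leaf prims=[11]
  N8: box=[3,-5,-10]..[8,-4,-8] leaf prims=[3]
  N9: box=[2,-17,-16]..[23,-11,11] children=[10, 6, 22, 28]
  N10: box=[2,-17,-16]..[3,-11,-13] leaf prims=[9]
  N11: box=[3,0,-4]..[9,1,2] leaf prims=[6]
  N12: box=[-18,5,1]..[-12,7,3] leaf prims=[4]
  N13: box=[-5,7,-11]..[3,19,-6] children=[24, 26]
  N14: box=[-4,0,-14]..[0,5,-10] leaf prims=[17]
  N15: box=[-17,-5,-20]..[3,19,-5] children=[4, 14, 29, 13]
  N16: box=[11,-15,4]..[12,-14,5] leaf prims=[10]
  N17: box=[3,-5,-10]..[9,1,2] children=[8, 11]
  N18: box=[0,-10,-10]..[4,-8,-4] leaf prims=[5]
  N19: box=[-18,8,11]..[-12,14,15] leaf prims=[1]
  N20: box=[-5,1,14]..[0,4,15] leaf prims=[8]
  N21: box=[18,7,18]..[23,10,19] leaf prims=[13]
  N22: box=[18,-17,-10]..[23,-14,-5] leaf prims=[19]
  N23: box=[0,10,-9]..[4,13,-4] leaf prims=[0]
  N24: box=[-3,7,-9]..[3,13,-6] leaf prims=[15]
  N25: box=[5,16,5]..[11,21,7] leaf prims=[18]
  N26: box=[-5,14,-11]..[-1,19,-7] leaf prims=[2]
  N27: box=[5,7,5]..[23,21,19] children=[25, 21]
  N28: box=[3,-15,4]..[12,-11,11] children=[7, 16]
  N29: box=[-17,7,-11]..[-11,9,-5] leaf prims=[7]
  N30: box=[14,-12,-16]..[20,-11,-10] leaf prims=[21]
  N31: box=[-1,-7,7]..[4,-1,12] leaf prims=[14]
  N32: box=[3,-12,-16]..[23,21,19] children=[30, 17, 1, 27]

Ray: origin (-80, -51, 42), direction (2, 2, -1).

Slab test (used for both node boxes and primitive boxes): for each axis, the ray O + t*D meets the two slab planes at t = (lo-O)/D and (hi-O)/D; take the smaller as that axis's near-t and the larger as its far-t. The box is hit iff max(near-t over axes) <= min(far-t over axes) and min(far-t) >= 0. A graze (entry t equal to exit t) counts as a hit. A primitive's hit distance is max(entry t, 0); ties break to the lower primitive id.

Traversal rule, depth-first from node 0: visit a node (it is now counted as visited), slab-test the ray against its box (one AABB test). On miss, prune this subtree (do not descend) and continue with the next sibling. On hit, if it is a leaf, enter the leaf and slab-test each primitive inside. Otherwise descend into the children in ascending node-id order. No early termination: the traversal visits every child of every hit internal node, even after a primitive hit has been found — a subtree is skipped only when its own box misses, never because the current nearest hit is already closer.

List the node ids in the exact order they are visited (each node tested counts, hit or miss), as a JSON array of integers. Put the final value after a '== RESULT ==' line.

Walk:
N0 x:[31,103/2] y:[17,36] z:[23,62] -> hit [31,36], descend [5, 9, 15, 32]
  N5 x:[31,42] y:[41/2,65/2] z:[27,52] -> hit [31,65/2], descend [2, 3, 18, 19]
    N2 x:[75/2,42] y:[22,55/2] z:[27,35] -> miss, prune
    N3 x:[31,42] y:[28,32] z:[39,51] -> miss, prune
    N18 x:[40,42] y:[41/2,43/2] z:[46,52] -> miss, prune
    N19 x:[31,34] y:[59/2,65/2] z:[27,31] -> hit [31,31] leaf, test {P1@t=31}
  N9 x:[41,103/2] y:[17,20] z:[31,58] -> miss, prune
  N15 x:[63/2,83/2] y:[23,35] z:[47,62] -> miss, prune
  N32 x:[83/2,103/2] y:[39/2,36] z:[23,58] -> miss, prune

9 AABB tests over nodes [0, 5, 2, 3, 18, 19, 9, 15, 32]; 1 leaf entered; closest P1.

== RESULT ==
[0, 5, 2, 3, 18, 19, 9, 15, 32]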